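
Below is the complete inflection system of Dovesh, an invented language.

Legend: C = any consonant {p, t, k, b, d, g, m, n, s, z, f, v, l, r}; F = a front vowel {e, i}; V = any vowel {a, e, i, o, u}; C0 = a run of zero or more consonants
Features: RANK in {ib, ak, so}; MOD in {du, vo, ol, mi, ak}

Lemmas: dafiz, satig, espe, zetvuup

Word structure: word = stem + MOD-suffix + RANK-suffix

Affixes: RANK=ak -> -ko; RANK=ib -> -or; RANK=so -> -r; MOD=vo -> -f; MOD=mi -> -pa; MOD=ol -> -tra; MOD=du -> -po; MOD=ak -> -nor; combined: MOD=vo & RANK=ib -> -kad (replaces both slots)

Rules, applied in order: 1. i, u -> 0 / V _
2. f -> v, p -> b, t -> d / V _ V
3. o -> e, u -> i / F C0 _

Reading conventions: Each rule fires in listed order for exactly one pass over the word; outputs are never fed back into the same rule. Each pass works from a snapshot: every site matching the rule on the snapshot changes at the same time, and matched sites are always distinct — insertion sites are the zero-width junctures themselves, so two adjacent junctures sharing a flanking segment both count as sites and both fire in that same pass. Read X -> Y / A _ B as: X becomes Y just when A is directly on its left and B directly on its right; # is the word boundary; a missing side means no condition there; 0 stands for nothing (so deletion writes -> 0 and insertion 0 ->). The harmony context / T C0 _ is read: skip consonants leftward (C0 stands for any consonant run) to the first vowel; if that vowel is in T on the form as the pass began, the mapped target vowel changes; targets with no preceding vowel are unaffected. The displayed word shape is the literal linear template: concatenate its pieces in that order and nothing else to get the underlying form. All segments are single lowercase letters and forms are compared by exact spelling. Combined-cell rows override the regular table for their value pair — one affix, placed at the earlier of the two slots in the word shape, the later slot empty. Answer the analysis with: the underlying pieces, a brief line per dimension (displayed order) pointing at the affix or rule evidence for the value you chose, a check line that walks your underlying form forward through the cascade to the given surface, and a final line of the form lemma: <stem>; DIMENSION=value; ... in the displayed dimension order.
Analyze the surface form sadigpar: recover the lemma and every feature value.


underlying: satig-pa-r
RANK=so - signalled by the affix -r
MOD=mi - signalled by the affix -pa
check: satigpar -> satigpar -> sadigpar -> sadigpar
lemma: satig; RANK=so; MOD=mi


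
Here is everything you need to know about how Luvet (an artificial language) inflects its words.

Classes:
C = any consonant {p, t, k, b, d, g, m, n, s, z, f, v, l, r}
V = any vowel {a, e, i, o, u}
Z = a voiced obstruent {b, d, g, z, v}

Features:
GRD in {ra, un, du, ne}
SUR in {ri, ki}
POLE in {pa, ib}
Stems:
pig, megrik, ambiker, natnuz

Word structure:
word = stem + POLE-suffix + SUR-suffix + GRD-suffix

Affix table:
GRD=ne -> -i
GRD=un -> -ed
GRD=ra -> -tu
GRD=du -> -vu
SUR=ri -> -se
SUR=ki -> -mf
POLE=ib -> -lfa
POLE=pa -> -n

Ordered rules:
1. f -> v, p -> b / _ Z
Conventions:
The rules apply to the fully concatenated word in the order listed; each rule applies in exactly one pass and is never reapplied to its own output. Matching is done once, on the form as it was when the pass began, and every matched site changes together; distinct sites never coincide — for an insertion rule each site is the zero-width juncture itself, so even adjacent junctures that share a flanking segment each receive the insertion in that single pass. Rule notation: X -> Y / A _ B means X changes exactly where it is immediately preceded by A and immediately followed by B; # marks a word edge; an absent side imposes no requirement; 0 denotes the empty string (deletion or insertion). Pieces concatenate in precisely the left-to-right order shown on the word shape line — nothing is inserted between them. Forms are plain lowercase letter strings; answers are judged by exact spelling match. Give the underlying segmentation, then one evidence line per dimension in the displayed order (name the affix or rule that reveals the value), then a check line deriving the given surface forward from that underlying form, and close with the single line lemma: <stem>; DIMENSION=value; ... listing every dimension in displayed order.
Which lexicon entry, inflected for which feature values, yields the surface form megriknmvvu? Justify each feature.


underlying: megrik-n-mf-vu
GRD=du - signalled by the affix -vu
SUR=ki - signalled by the affix -mf
POLE=pa - signalled by the affix -n
check: megriknmfvu -> megriknmvvu
lemma: megrik; GRD=du; SUR=ki; POLE=pa


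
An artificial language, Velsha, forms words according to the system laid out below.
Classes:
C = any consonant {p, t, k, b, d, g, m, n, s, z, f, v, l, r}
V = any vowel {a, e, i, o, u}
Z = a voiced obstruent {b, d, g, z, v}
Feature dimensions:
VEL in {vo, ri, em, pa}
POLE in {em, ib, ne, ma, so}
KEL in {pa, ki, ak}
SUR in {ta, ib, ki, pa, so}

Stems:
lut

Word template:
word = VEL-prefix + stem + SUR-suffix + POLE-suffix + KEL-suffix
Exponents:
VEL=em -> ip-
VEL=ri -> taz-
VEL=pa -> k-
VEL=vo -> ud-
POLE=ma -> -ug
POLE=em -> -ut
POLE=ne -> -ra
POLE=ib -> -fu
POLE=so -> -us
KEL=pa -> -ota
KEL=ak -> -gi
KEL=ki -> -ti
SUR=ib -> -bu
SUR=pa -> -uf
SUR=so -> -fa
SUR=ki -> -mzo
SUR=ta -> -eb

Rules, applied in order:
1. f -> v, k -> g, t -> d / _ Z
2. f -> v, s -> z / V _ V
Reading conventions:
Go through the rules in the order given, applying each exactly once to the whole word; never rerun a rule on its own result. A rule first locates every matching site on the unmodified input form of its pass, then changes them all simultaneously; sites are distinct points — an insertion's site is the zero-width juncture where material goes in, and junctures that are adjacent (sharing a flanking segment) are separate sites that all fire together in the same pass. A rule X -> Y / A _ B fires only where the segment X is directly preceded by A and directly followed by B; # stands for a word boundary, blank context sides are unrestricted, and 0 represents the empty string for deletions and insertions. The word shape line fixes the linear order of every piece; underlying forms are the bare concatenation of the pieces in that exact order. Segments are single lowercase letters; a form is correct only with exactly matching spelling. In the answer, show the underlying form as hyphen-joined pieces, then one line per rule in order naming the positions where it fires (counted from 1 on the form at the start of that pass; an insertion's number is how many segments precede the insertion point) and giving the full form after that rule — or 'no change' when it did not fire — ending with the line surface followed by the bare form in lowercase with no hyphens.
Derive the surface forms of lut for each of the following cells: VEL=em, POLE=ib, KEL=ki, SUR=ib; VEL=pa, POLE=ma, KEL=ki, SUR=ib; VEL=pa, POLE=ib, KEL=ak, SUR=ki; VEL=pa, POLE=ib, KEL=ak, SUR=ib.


cell VEL=em, POLE=ib, KEL=ki, SUR=ib:
underlying: ip-lut-bu-fu-ti
1. f -> v, k -> g, t -> d / _ Z: fires at position(s) 5: ipludbufuti
2. f -> v, s -> z / V _ V: fires at position(s) 8: ipludbuvuti
surface: ipludbuvuti

cell VEL=pa, POLE=ma, KEL=ki, SUR=ib:
underlying: k-lut-bu-ug-ti
1. f -> v, k -> g, t -> d / _ Z: fires at position(s) 4: kludbuugti
2. f -> v, s -> z / V _ V: no change
surface: kludbuugti

cell VEL=pa, POLE=ib, KEL=ak, SUR=ki:
underlying: k-lut-mzo-fu-gi
1. f -> v, k -> g, t -> d / _ Z: no change
2. f -> v, s -> z / V _ V: fires at position(s) 8: klutmzovugi
surface: klutmzovugi

cell VEL=pa, POLE=ib, KEL=ak, SUR=ib:
underlying: k-lut-bu-fu-gi
1. f -> v, k -> g, t -> d / _ Z: fires at position(s) 4: kludbufugi
2. f -> v, s -> z / V _ V: fires at position(s) 7: kludbuvugi
surface: kludbuvugi


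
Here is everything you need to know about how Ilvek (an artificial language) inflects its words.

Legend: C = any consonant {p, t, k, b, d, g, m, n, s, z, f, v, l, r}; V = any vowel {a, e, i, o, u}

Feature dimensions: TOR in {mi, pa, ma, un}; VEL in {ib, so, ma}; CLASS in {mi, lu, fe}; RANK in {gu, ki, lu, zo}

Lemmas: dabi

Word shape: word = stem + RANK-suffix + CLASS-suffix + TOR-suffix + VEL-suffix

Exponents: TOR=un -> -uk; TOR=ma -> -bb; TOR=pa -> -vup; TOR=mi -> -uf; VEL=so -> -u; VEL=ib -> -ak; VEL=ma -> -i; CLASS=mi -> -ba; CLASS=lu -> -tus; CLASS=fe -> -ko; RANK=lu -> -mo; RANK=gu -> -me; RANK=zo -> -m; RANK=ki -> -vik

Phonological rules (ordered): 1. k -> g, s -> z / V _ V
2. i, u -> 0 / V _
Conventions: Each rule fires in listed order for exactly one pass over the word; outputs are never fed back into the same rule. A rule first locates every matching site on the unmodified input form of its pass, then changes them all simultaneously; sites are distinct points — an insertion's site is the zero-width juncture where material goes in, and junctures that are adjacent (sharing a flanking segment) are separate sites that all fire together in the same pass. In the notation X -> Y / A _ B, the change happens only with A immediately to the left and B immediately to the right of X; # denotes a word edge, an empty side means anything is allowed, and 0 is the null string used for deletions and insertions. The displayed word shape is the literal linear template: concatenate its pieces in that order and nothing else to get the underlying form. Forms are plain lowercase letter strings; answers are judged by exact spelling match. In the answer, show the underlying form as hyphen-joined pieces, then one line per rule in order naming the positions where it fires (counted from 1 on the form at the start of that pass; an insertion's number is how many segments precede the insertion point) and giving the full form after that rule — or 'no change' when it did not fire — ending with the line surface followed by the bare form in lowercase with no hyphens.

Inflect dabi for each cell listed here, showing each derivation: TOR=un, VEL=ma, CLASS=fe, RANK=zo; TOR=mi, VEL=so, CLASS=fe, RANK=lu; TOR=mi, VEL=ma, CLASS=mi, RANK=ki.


cell TOR=un, VEL=ma, CLASS=fe, RANK=zo:
underlying: dabi-m-ko-uk-i
1. k -> g, s -> z / V _ V: fires at position(s) 9: dabimkougi
2. i, u -> 0 / V _: fires at position(s) 8: dabimkogi
surface: dabimkogi

cell TOR=mi, VEL=so, CLASS=fe, RANK=lu:
underlying: dabi-mo-ko-uf-u
1. k -> g, s -> z / V _ V: fires at position(s) 7: dabimogoufu
2. i, u -> 0 / V _: fires at position(s) 9: dabimogofu
surface: dabimogofu

cell TOR=mi, VEL=ma, CLASS=mi, RANK=ki:
underlying: dabi-vik-ba-uf-i
1. k -> g, s -> z / V _ V: no change
2. i, u -> 0 / V _: fires at position(s) 10: dabivikbafi
surface: dabivikbafi


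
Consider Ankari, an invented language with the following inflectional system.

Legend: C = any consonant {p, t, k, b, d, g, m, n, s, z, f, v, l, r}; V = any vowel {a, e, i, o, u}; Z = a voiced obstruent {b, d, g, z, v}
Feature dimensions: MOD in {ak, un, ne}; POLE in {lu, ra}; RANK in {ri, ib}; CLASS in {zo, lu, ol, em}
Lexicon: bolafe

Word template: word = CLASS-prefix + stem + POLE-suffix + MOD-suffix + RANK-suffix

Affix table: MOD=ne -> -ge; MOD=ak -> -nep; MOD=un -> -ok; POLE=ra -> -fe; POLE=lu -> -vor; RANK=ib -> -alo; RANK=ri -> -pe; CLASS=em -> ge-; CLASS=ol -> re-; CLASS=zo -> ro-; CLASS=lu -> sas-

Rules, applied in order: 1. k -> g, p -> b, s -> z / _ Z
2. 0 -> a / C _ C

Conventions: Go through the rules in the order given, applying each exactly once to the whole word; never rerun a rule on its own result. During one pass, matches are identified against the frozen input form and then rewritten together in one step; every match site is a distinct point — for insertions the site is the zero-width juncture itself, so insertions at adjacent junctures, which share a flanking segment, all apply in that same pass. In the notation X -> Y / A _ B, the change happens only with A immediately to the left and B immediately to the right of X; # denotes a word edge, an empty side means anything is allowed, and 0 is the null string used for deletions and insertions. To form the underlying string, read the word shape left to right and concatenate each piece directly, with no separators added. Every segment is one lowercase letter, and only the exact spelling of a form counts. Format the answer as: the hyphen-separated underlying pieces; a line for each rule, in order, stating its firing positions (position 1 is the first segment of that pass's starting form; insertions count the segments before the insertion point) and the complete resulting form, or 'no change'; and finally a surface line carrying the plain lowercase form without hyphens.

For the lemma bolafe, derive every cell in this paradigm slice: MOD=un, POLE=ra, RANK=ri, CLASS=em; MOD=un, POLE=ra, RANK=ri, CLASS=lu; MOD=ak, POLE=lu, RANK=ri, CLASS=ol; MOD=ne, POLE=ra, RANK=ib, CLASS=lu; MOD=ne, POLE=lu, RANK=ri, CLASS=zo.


cell MOD=un, POLE=ra, RANK=ri, CLASS=em:
underlying: ge-bolafe-fe-ok-pe
1. k -> g, p -> b, s -> z / _ Z: no change
2. 0 -> a / C _ C: inserts after position(s) 12: gebolafefeokape
surface: gebolafefeokape

cell MOD=un, POLE=ra, RANK=ri, CLASS=lu:
underlying: sas-bolafe-fe-ok-pe
1. k -> g, p -> b, s -> z / _ Z: fires at position(s) 3: sazbolafefeokpe
2. 0 -> a / C _ C: inserts after position(s) 3, 13: sazabolafefeokape
surface: sazabolafefeokape

cell MOD=ak, POLE=lu, RANK=ri, CLASS=ol:
underlying: re-bolafe-vor-nep-pe
1. k -> g, p -> b, s -> z / _ Z: no change
2. 0 -> a / C _ C: inserts after position(s) 11, 14: rebolafevoranepape
surface: rebolafevoranepape

cell MOD=ne, POLE=ra, RANK=ib, CLASS=lu:
underlying: sas-bolafe-fe-ge-alo
1. k -> g, p -> b, s -> z / _ Z: fires at position(s) 3: sazbolafefegealo
2. 0 -> a / C _ C: inserts after position(s) 3: sazabolafefegealo
surface: sazabolafefegealo

cell MOD=ne, POLE=lu, RANK=ri, CLASS=zo:
underlying: ro-bolafe-vor-ge-pe
1. k -> g, p -> b, s -> z / _ Z: no change
2. 0 -> a / C _ C: inserts after position(s) 11: robolafevoragepe
surface: robolafevoragepe


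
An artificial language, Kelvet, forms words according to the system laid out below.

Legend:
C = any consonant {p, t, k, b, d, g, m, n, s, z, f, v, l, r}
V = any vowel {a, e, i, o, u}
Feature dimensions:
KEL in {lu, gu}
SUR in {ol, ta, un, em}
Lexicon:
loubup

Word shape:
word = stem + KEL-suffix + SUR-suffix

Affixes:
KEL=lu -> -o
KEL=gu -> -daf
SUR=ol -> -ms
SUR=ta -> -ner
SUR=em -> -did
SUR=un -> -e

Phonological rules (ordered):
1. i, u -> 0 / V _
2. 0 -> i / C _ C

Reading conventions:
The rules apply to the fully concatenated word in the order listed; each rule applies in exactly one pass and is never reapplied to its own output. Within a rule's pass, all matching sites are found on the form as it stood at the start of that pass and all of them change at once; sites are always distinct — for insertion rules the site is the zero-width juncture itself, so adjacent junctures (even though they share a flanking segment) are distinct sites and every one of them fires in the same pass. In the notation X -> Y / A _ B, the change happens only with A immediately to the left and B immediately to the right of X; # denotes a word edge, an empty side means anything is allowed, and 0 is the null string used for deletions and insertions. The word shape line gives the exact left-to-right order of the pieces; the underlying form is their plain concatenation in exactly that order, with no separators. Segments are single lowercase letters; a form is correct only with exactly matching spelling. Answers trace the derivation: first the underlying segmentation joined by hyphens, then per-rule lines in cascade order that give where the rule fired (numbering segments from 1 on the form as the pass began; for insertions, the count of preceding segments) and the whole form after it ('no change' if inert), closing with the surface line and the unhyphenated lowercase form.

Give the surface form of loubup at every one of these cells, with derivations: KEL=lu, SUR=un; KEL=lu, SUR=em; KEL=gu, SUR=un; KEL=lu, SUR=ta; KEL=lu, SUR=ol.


cell KEL=lu, SUR=un:
underlying: loubup-o-e
1. i, u -> 0 / V _: fires at position(s) 3: lobupoe
2. 0 -> i / C _ C: no change
surface: lobupoe

cell KEL=lu, SUR=em:
underlying: loubup-o-did
1. i, u -> 0 / V _: fires at position(s) 3: lobupodid
2. 0 -> i / C _ C: no change
surface: lobupodid

cell KEL=gu, SUR=un:
underlying: loubup-daf-e
1. i, u -> 0 / V _: fires at position(s) 3: lobupdafe
2. 0 -> i / C _ C: inserts after position(s) 5: lobupidafe
surface: lobupidafe

cell KEL=lu, SUR=ta:
underlying: loubup-o-ner
1. i, u -> 0 / V _: fires at position(s) 3: lobuponer
2. 0 -> i / C _ C: no change
surface: lobuponer

cell KEL=lu, SUR=ol:
underlying: loubup-o-ms
1. i, u -> 0 / V _: fires at position(s) 3: lobupoms
2. 0 -> i / C _ C: inserts after position(s) 7: lobupomis
surface: lobupomis


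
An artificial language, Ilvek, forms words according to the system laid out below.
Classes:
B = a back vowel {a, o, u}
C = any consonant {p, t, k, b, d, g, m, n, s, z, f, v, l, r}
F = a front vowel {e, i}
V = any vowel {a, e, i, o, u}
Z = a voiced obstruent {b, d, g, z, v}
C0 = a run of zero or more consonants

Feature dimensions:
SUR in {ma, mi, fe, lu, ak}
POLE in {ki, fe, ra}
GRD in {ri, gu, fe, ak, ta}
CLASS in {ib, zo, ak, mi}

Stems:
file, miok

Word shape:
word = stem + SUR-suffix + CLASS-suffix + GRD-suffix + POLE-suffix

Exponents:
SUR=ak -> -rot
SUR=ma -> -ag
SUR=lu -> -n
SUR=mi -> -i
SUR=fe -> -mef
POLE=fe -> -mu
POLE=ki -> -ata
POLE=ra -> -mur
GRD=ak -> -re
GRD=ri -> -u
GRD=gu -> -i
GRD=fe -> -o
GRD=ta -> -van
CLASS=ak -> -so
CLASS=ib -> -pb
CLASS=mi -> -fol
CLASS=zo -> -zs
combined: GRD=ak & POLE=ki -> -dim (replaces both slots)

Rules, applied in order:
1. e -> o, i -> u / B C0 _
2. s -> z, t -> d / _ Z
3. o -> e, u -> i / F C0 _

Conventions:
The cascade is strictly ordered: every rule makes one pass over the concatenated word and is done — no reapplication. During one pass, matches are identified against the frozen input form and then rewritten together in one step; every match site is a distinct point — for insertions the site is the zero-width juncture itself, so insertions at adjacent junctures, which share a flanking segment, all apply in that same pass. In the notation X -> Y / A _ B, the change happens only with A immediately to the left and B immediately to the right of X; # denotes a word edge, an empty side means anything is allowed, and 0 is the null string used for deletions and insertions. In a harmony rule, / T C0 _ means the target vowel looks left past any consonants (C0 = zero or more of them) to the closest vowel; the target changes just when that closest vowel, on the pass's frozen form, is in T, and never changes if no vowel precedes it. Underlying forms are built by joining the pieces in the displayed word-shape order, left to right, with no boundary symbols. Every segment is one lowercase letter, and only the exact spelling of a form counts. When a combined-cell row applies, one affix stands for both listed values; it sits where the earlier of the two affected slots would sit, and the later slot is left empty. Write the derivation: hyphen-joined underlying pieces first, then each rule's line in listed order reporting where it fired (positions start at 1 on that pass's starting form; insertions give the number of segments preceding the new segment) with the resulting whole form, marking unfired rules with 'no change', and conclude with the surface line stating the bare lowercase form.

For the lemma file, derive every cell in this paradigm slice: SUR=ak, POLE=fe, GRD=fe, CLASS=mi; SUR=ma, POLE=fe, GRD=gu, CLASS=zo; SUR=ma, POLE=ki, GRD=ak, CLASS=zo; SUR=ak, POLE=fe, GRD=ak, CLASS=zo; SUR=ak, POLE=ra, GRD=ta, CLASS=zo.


cell SUR=ak, POLE=fe, GRD=fe, CLASS=mi:
underlying: file-rot-fol-o-mu
1. e -> o, i -> u / B C0 _: no change
2. s -> z, t -> d / _ Z: no change
3. o -> e, u -> i / F C0 _: fires at position(s) 6: fileretfolomu
surface: fileretfolomu

cell SUR=ma, POLE=fe, GRD=gu, CLASS=zo:
underlying: file-ag-zs-i-mu
1. e -> o, i -> u / B C0 _: fires at position(s) 9: fileagzsumu
2. s -> z, t -> d / _ Z: no change
3. o -> e, u -> i / F C0 _: no change
surface: fileagzsumu

cell SUR=ma, POLE=ki, GRD=ak, CLASS=zo:
underlying: file-ag-zs-dim
1. e -> o, i -> u / B C0 _: fires at position(s) 10: fileagzsdum
2. s -> z, t -> d / _ Z: fires at position(s) 8: fileagzzdum
3. o -> e, u -> i / F C0 _: no change
surface: fileagzzdum

cell SUR=ak, POLE=fe, GRD=ak, CLASS=zo:
underlying: file-rot-zs-re-mu
1. e -> o, i -> u / B C0 _: fires at position(s) 11: filerotzsromu
2. s -> z, t -> d / _ Z: fires at position(s) 7: filerodzsromu
3. o -> e, u -> i / F C0 _: fires at position(s) 6: fileredzsromu
surface: fileredzsromu

cell SUR=ak, POLE=ra, GRD=ta, CLASS=zo:
underlying: file-rot-zs-van-mur
1. e -> o, i -> u / B C0 _: no change
2. s -> z, t -> d / _ Z: fires at position(s) 7, 9: filerodzzvanmur
3. o -> e, u -> i / F C0 _: fires at position(s) 6: fileredzzvanmur
surface: fileredzzvanmur


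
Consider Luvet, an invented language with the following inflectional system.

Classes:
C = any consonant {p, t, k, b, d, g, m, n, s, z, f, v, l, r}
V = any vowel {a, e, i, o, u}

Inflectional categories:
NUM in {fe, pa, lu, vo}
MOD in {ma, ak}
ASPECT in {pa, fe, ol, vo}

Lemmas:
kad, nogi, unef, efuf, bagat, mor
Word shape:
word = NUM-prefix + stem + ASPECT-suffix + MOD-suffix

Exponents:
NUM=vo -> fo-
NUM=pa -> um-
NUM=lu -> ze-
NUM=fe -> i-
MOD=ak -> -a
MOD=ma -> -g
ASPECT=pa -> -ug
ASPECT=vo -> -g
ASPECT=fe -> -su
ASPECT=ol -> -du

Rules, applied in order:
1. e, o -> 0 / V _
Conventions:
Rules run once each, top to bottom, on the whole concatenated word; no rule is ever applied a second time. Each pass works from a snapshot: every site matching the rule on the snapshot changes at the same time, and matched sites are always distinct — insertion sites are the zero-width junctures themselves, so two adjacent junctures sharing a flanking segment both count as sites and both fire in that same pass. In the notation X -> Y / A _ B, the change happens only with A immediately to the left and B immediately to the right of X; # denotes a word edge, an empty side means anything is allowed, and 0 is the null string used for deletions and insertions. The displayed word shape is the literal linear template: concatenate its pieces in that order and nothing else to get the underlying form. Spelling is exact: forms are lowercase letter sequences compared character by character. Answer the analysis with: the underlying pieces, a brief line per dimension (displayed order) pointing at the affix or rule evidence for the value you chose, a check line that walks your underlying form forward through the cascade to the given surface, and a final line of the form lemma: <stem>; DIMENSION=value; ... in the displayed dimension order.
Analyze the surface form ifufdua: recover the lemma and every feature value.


underlying: i-efuf-du-a
NUM=fe - signalled by the affix i-
MOD=ak - signalled by the affix -a
ASPECT=ol - signalled by the affix -du
check: iefufdua -> ifufdua
lemma: efuf; NUM=fe; MOD=ak; ASPECT=ol


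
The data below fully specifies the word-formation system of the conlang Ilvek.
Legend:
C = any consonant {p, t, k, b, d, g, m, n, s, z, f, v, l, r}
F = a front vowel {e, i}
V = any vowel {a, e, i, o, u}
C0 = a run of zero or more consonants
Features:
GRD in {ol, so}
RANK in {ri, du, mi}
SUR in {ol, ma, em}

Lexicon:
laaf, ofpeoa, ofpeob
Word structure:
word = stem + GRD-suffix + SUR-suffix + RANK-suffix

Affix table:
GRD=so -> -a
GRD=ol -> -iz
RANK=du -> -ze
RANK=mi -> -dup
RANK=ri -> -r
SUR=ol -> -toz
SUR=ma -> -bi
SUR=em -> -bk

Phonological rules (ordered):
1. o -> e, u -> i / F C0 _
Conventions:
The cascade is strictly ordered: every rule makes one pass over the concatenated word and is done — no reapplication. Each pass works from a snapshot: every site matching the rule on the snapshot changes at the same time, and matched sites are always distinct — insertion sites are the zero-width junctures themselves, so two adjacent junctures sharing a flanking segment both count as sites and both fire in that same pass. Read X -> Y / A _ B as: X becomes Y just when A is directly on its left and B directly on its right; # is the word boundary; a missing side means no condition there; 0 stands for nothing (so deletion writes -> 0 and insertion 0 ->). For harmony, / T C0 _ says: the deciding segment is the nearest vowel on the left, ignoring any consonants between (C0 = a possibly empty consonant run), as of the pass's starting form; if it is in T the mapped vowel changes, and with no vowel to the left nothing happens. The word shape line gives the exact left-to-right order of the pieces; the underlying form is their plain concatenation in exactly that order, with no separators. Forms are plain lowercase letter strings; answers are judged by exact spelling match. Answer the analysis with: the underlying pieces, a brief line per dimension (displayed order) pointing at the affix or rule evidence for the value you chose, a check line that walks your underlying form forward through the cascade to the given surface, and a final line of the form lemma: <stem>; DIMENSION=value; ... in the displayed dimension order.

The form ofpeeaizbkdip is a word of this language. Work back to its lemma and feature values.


underlying: ofpeoa-iz-bk-dup
GRD=ol - signalled by the affix -iz
RANK=mi - signalled by the affix -dup
SUR=em - signalled by the affix -bk
check: ofpeoaizbkdup -> ofpeeaizbkdip
lemma: ofpeoa; GRD=ol; RANK=mi; SUR=em


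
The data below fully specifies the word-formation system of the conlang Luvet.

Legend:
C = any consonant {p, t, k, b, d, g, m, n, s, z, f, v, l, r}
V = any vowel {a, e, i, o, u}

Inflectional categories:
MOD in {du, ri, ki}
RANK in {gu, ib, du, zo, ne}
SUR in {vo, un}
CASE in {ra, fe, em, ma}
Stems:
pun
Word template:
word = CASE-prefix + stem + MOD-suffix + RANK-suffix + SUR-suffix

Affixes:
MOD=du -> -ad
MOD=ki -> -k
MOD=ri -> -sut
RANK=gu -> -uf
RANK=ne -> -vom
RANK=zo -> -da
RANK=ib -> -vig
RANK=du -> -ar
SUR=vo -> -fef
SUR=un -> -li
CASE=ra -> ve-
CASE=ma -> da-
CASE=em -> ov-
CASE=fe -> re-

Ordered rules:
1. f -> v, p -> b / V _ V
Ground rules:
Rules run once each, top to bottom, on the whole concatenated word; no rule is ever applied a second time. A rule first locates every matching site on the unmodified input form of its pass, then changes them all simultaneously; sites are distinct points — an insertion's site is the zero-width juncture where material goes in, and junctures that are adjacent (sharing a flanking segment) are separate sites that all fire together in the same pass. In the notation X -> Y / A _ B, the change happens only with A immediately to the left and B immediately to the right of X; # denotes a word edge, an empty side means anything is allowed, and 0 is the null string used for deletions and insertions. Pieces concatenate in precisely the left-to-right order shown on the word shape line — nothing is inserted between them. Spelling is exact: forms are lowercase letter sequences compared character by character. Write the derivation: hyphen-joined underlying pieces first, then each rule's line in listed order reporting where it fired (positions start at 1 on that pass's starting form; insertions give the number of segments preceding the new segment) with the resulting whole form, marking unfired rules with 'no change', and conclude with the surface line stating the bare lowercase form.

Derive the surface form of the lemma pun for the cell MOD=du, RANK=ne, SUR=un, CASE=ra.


underlying: ve-pun-ad-vom-li
1. f -> v, p -> b / V _ V: fires at position(s) 3: vebunadvomli
surface: vebunadvomli


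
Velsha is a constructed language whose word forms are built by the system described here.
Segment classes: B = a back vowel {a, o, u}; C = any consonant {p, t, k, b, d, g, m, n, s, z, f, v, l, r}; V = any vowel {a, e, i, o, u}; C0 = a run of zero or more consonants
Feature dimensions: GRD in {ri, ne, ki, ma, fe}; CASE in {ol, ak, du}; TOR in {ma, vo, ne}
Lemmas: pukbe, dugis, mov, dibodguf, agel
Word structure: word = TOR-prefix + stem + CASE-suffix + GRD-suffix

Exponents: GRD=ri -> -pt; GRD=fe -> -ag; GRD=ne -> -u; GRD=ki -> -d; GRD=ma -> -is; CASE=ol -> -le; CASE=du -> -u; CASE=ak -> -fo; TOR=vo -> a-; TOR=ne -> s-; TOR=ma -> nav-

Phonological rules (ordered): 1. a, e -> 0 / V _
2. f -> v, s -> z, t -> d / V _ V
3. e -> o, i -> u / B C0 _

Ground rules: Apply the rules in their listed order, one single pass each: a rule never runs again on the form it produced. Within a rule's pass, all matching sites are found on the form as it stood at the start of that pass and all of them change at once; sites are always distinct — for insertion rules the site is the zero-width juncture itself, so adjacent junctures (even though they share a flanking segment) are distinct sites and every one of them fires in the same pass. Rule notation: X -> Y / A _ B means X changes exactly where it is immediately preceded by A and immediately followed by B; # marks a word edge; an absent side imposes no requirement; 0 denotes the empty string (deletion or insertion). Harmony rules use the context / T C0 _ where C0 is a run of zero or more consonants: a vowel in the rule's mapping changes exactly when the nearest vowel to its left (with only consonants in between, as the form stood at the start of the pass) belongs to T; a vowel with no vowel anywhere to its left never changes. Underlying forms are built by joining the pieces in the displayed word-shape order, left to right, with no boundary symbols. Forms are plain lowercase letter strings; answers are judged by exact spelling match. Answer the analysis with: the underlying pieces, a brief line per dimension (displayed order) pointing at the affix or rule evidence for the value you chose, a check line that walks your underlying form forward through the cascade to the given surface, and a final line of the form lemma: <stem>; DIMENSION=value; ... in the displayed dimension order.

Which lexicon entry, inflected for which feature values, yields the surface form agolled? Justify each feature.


underlying: a-agel-le-d
GRD=ki - signalled by the affix -d
CASE=ol - signalled by the affix -le
TOR=vo - signalled by the affix a-
check: aagelled -> agelled -> agelled -> agolled
lemma: agel; GRD=ki; CASE=ol; TOR=vo


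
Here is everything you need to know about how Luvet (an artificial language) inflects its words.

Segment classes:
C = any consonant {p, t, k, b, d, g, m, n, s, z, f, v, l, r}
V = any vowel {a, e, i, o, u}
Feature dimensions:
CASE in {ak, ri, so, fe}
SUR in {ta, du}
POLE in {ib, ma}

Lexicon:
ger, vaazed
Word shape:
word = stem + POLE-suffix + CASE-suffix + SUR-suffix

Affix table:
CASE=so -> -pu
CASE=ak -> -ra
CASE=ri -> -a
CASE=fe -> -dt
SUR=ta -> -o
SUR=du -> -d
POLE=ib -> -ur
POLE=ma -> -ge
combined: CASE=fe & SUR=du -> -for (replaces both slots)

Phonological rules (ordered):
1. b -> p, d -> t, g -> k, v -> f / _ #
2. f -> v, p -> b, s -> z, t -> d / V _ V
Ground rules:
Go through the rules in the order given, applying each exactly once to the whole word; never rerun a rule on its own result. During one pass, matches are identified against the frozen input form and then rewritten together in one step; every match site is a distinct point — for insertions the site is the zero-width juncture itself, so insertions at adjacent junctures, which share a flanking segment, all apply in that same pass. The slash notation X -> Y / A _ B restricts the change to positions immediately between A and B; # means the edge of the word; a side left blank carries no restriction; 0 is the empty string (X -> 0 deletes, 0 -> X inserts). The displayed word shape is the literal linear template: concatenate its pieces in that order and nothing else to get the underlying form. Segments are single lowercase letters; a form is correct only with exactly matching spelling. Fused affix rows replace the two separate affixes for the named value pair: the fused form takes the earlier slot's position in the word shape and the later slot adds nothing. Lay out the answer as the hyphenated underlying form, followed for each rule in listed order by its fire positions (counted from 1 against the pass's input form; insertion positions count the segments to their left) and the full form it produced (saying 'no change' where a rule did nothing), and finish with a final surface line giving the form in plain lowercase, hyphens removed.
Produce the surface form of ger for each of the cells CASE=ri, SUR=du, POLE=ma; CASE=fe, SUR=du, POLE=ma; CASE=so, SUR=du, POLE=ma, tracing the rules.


cell CASE=ri, SUR=du, POLE=ma:
underlying: ger-ge-a-d
1. b -> p, d -> t, g -> k, v -> f / _ #: fires at position(s) 7: gergeat
2. f -> v, p -> b, s -> z, t -> d / V _ V: no change
surface: gergeat

cell CASE=fe, SUR=du, POLE=ma:
underlying: ger-ge-for
1. b -> p, d -> t, g -> k, v -> f / _ #: no change
2. f -> v, p -> b, s -> z, t -> d / V _ V: fires at position(s) 6: gergevor
surface: gergevor

cell CASE=so, SUR=du, POLE=ma:
underlying: ger-ge-pu-d
1. b -> p, d -> t, g -> k, v -> f / _ #: fires at position(s) 8: gergeput
2. f -> v, p -> b, s -> z, t -> d / V _ V: fires at position(s) 6: gergebut
surface: gergebut


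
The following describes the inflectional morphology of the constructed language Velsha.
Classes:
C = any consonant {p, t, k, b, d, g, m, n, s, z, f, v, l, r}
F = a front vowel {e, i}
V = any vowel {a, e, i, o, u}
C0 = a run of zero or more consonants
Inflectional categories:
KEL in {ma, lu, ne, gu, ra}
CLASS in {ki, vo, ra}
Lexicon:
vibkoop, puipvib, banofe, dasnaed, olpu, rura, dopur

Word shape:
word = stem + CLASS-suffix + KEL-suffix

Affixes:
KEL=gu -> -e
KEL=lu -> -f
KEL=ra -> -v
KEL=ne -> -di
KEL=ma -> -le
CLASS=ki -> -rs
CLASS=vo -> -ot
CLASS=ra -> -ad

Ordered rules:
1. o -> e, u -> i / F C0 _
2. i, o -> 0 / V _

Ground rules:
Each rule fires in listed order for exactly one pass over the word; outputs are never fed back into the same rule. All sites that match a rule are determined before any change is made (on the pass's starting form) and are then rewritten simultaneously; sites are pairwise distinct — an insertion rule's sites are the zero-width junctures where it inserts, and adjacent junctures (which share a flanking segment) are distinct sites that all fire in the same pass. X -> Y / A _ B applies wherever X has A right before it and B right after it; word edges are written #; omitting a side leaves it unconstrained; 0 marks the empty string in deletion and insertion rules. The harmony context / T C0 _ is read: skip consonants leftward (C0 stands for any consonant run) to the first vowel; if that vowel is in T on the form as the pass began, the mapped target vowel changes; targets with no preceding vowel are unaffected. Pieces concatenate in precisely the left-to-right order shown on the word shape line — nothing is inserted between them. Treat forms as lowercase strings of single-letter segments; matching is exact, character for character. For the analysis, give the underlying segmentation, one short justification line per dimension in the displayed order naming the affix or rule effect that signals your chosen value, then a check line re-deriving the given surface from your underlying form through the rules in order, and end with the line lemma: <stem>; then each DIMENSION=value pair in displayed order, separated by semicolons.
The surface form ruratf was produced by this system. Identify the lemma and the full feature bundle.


underlying: rura-ot-f
KEL=lu - signalled by the affix -f
CLASS=vo - signalled by the affix -ot
check: ruraotf -> ruraotf -> ruratf
lemma: rura; KEL=lu; CLASS=vo


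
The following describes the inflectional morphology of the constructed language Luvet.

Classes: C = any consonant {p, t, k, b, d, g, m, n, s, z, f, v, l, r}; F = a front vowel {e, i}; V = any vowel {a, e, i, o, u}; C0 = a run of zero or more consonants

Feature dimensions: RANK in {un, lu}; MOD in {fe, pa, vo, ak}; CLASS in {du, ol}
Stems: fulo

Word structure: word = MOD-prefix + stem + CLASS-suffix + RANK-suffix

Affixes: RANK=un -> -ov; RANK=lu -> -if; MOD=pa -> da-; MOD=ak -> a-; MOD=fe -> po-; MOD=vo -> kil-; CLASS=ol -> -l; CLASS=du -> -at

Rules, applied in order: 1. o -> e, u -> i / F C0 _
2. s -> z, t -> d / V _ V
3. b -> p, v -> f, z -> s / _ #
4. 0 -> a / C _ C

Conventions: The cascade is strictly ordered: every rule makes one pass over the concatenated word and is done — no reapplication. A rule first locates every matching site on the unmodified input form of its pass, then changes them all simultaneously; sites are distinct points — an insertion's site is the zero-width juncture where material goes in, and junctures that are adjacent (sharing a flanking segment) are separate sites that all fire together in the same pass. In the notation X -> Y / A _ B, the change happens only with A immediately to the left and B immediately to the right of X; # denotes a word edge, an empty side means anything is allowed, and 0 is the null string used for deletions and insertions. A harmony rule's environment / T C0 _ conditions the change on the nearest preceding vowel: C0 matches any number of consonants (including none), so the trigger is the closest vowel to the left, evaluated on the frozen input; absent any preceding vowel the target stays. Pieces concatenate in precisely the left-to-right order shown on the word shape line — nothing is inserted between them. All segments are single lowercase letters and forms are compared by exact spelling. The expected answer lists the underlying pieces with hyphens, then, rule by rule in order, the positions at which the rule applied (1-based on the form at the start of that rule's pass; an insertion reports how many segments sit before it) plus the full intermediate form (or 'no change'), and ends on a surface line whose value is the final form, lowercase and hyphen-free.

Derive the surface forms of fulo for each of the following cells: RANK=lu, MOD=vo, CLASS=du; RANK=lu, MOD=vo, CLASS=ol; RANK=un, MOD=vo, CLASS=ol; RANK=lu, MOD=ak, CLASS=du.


cell RANK=lu, MOD=vo, CLASS=du:
underlying: kil-fulo-at-if
1. o -> e, u -> i / F C0 _: fires at position(s) 5: kilfiloatif
2. s -> z, t -> d / V _ V: fires at position(s) 9: kilfiloadif
3. b -> p, v -> f, z -> s / _ #: no change
4. 0 -> a / C _ C: inserts after position(s) 3: kilafiloadif
surface: kilafiloadif

cell RANK=lu, MOD=vo, CLASS=ol:
underlying: kil-fulo-l-if
1. o -> e, u -> i / F C0 _: fires at position(s) 5: kilfilolif
2. s -> z, t -> d / V _ V: no change
3. b -> p, v -> f, z -> s / _ #: no change
4. 0 -> a / C _ C: inserts after position(s) 3: kilafilolif
surface: kilafilolif

cell RANK=un, MOD=vo, CLASS=ol:
underlying: kil-fulo-l-ov
1. o -> e, u -> i / F C0 _: fires at position(s) 5: kilfilolov
2. s -> z, t -> d / V _ V: no change
3. b -> p, v -> f, z -> s / _ #: fires at position(s) 10: kilfilolof
4. 0 -> a / C _ C: inserts after position(s) 3: kilafilolof
surface: kilafilolof

cell RANK=lu, MOD=ak, CLASS=du:
underlying: a-fulo-at-if
1. o -> e, u -> i / F C0 _: no change
2. s -> z, t -> d / V _ V: fires at position(s) 7: afuloadif
3. b -> p, v -> f, z -> s / _ #: no change
4. 0 -> a / C _ C: no change
surface: afuloadif


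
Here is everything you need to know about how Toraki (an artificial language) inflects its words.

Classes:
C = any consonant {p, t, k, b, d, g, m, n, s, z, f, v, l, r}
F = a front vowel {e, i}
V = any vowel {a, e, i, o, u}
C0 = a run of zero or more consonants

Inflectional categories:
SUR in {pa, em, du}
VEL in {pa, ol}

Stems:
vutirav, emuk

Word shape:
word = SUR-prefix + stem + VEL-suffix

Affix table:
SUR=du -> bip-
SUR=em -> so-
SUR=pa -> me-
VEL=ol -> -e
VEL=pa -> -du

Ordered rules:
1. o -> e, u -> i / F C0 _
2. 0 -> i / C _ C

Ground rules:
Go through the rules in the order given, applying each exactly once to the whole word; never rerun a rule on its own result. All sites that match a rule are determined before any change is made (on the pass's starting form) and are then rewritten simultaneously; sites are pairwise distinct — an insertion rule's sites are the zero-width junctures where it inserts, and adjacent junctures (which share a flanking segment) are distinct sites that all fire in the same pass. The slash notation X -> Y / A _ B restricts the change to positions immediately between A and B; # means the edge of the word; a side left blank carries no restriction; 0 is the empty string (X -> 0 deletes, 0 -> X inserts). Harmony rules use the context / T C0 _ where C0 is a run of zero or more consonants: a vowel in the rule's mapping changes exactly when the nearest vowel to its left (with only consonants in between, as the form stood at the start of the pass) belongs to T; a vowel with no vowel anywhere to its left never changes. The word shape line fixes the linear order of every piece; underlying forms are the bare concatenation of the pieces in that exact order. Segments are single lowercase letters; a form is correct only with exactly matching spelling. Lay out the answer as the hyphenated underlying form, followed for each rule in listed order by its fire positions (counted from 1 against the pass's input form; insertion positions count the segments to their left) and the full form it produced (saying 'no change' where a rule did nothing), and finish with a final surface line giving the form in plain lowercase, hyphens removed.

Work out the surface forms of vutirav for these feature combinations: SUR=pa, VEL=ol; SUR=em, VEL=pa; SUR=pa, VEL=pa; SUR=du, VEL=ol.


cell SUR=pa, VEL=ol:
underlying: me-vutirav-e
1. o -> e, u -> i / F C0 _: fires at position(s) 4: mevitirave
2. 0 -> i / C _ C: no change
surface: mevitirave

cell SUR=em, VEL=pa:
underlying: so-vutirav-du
1. o -> e, u -> i / F C0 _: no change
2. 0 -> i / C _ C: inserts after position(s) 9: sovutiravidu
surface: sovutiravidu

cell SUR=pa, VEL=pa:
underlying: me-vutirav-du
1. o -> e, u -> i / F C0 _: fires at position(s) 4: mevitiravdu
2. 0 -> i / C _ C: inserts after position(s) 9: mevitiravidu
surface: mevitiravidu

cell SUR=du, VEL=ol:
underlying: bip-vutirav-e
1. o -> e, u -> i / F C0 _: fires at position(s) 5: bipvitirave
2. 0 -> i / C _ C: inserts after position(s) 3: bipivitirave
surface: bipivitirave
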